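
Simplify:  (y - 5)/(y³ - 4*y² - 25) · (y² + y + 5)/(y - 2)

1/(y - 2)

Factor: y³ - 4*y² - 25 = (y² + y + 5)·(y - 5)
Cancel the common factors (y² + y + 5), (y - 5).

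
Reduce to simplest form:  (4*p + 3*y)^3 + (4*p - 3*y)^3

Only the even-power cross terms survive.

128*p^3 + 216*p*y^2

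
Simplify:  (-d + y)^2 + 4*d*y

(d + y)^2

After expansion: d^2 + 2*d*y + y^2 — a perfect-square trinomial.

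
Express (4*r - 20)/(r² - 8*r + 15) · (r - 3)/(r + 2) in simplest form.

4/(r + 2)

Factor: 4*r - 20 = 4·(r - 5);  r² - 8*r + 15 = (r - 3)·(r - 5)
Cancel the common factors (r - 3), (r - 5).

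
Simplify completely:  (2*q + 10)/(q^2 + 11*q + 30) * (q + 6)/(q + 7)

2/(q + 7)

Factor: 2*q + 10 = 2*(q + 5);  q^2 + 11*q + 30 = (q + 5)*(q + 6)
Cancel the common factors (q + 5), (q + 6).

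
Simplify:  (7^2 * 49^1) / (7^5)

7^(-1)

7^2 = 7^2; 49^1 = 7^2; 7^5 = 7^5
Combine exponents: 7^(-1)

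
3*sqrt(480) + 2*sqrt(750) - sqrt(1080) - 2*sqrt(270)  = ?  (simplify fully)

10*sqrt(30)

3*sqrt(480) = 12*sqrt(30); 2*sqrt(750) = 10*sqrt(30); sqrt(1080) = 6*sqrt(30); 2*sqrt(270) = 6*sqrt(30)
Combine: (12 + 10 - 6 - 6)·sqrt(30) = 10*sqrt(30)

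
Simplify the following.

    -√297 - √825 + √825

-3*√33

√297 = 3*√33; √825 = 5*√33; √825 = 5*√33
Combine: (-3 - 5 + 5)·√33 = -3*√33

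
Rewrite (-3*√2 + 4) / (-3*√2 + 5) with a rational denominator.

Multiply numerator and denominator by 3*√2 + 5.
Denominator becomes 7; numerator becomes -3*√2 + 2.

(-3*√2 + 2)/7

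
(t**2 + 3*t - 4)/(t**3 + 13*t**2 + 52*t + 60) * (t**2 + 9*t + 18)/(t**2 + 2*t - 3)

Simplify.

(t + 4)/(t**2 + 7*t + 10)

Factor: t**2 + 3*t - 4 = (t - 1)*(t + 4);  t**3 + 13*t**2 + 52*t + 60 = (t + 5)*(t + 2)*(t + 6);  t**2 + 9*t + 18 = (t + 3)*(t + 6);  t**2 + 2*t - 3 = (t + 3)*(t - 1)
Cancel the common factors (t + 3), (t - 1), (t + 6).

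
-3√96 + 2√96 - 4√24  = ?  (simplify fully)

-12*√6

3√96 = 12*√6; 2√96 = 8*√6; 4√24 = 8*√6
Combine: (-12 + 8 - 8)·√6 = -12*√6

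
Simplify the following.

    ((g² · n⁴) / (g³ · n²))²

n⁴/g²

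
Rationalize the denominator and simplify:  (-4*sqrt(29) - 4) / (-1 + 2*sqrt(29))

Multiply numerator and denominator by -2*sqrt(29) - 1.
Denominator becomes -115; numerator becomes 12*sqrt(29) + 236.

(-236 - 12*sqrt(29))/115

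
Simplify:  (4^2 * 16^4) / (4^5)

4^2 = 2^4; 16^4 = 2^16; 4^5 = 2^10
Combine exponents: 2^10

2^10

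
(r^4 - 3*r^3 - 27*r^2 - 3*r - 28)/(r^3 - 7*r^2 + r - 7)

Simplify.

r + 4

Factor: r^4 - 3*r^3 - 27*r^2 - 3*r - 28 = (r + 4)*(r^2 + 1)*(r - 7);  r^3 - 7*r^2 + r - 7 = (r - 7)*(r^2 + 1)
Cancel the common factors (r^2 + 1), (r - 7).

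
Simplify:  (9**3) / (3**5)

3**1

9**3 = 3**6; 3**5 = 3**5
Combine exponents: 3**1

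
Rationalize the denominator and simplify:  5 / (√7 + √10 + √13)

(-5*√910 + 10*√13 + 25*√10 + 40*√7)/132

Group as (√7 + √10) + √13; multiply by (√7 + √10) - √13, then rationalise the remaining surd.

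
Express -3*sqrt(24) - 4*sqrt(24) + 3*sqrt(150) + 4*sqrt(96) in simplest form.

17*sqrt(6)

3*sqrt(24) = 6*sqrt(6); 4*sqrt(24) = 8*sqrt(6); 3*sqrt(150) = 15*sqrt(6); 4*sqrt(96) = 16*sqrt(6)
Combine: (-6 - 8 + 15 + 16)·sqrt(6) = 17*sqrt(6)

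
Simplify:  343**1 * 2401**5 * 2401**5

7**43

343**1 = 7**3; 2401**5 = 7**20; 2401**5 = 7**20
Combine exponents: 7**43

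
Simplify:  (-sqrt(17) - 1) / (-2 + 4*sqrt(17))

Multiply numerator and denominator by -4*sqrt(17) - 2.
Denominator becomes -268; numerator becomes 6*sqrt(17) + 70.

(-35 - 3*sqrt(17))/134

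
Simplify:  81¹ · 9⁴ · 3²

81¹ = 3^4; 9⁴ = 3^8; 3² = 3^2
Combine exponents: 3^14

3^14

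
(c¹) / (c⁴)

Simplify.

c^(-3)

Quotient: (c^-3)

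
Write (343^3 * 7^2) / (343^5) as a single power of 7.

7^(-4)

343^3 = 7^9; 7^2 = 7^2; 343^5 = 7^15
Combine exponents: 7^(-4)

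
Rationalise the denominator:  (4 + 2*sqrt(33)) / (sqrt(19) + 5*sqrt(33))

Multiply numerator and denominator by -sqrt(19) + 5*sqrt(33).
Denominator becomes 806; numerator becomes -2*sqrt(627) - 4*sqrt(19) + 20*sqrt(33) + 330.

(-sqrt(627) - 2*sqrt(19) + 10*sqrt(33) + 165)/403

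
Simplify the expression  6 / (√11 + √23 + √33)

(-44*√69 + 2*√33 + 42*√23 + 90*√11)/337

Group as (√23 + √33) + √11; multiply by (√23 + √33) - √11, then rationalise the remaining surd.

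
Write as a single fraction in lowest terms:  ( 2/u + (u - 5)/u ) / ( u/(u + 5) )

(u² + 2*u - 15)/u²

Numerator: 2/u + (u - 5)/u = (u - 3)/u
Denominator: u/(u + 5) = u/(u + 5)
Divide: ((u - 3)/u) · ((u + 5)/u) = (u² + 2*u - 15)/u²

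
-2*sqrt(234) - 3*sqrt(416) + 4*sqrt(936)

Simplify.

2*sqrt(234) = 6*sqrt(26); 3*sqrt(416) = 12*sqrt(26); 4*sqrt(936) = 24*sqrt(26)
Combine: (-6 - 12 + 24)·sqrt(26) = 6*sqrt(26)

6*sqrt(26)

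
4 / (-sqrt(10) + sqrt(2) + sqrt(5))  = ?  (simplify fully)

(12*sqrt(10) + 28*sqrt(5) + 52*sqrt(2) + 80)/31

Group as (sqrt(2) + sqrt(5)) - sqrt(10); multiply by (sqrt(2) + sqrt(5)) + sqrt(10), then rationalise the remaining surd.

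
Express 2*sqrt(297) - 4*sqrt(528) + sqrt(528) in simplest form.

-6*sqrt(33)

2*sqrt(297) = 6*sqrt(33); 4*sqrt(528) = 16*sqrt(33); sqrt(528) = 4*sqrt(33)
Combine: (6 - 16 + 4)·sqrt(33) = -6*sqrt(33)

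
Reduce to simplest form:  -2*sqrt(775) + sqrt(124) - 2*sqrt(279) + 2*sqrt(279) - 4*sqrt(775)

-28*sqrt(31)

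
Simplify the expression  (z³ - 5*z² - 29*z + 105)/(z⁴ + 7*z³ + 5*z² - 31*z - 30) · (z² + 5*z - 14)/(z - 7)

Factor: z³ - 5*z² - 29*z + 105 = (z + 5)·(z - 7)·(z - 3);  z⁴ + 7*z³ + 5*z² - 31*z - 30 = (z + 5)·(z + 3)·(z - 2)·(z + 1);  z² + 5*z - 14 = (z - 2)·(z + 7)
Cancel the common factors (z - 2), (z - 7), (z + 5).

(z² + 4*z - 21)/(z² + 4*z + 3)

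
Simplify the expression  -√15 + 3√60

√15 = √15; 3√60 = 6*√15
Combine: (-1 + 6)·√15 = 5*√15

5*√15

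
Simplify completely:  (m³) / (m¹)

Quotient: m²

m²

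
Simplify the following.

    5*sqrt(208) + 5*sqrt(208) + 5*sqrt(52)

50*sqrt(13)

5*sqrt(208) = 20*sqrt(13); 5*sqrt(208) = 20*sqrt(13); 5*sqrt(52) = 10*sqrt(13)
Combine: (20 + 20 + 10)·sqrt(13) = 50*sqrt(13)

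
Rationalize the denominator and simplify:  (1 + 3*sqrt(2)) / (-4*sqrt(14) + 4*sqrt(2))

(-6*sqrt(7) - 6 - sqrt(14) - sqrt(2))/48

Multiply numerator and denominator by 4*sqrt(2) + 4*sqrt(14).
Denominator becomes -192; numerator becomes 4*sqrt(2) + 4*sqrt(14) + 24 + 24*sqrt(7).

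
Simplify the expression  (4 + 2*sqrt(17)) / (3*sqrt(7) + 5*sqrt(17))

Multiply numerator and denominator by -3*sqrt(7) + 5*sqrt(17).
Denominator becomes 362; numerator becomes -6*sqrt(119) - 12*sqrt(7) + 20*sqrt(17) + 170.

(-3*sqrt(119) - 6*sqrt(7) + 10*sqrt(17) + 85)/181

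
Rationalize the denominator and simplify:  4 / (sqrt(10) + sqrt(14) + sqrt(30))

Group as (sqrt(10) + sqrt(30)) + sqrt(14); multiply by (sqrt(10) + sqrt(30)) - sqrt(14), then rationalise the remaining surd.

(-20*sqrt(42) - 6*sqrt(30) + 26*sqrt(14) + 34*sqrt(10))/131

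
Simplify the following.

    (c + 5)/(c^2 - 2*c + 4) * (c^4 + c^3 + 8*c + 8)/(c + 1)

c^2 + 7*c + 10

Factor: c^4 + c^3 + 8*c + 8 = (c + 2)*(c + 1)*(c^2 - 2*c + 4)
Cancel the common factors (c^2 - 2*c + 4), (c + 1).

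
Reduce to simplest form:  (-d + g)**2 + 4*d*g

After expansion: d**2 + 2*d*g + g**2 — a perfect-square trinomial.

(d + g)**2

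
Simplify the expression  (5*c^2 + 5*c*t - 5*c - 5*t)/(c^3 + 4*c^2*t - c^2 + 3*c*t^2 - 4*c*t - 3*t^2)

5/(c + 3*t)

Factor: 5*c^2 + 5*c*t - 5*c - 5*t = 5*(c + t)*(c - 1);  c^3 + 4*c^2*t - c^2 + 3*c*t^2 - 4*c*t - 3*t^2 = (c + t)*(c + 3*t)*(c - 1)
Cancel the common factors (c + t), (c - 1).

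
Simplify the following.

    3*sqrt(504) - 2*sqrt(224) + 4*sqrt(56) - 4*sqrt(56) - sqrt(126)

3*sqrt(504) = 18*sqrt(14); 2*sqrt(224) = 8*sqrt(14); 4*sqrt(56) = 8*sqrt(14); 4*sqrt(56) = 8*sqrt(14); sqrt(126) = 3*sqrt(14)
Combine: (18 - 8 + 8 - 8 - 3)·sqrt(14) = 7*sqrt(14)

7*sqrt(14)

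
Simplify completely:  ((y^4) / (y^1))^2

y^6

Inside the bracket: y^3
Raise to the power 2: y^6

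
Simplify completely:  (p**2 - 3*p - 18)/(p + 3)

Factor: p**2 - 3*p - 18 = (p + 3)*(p - 6)
Cancel the common factor (p + 3).

p - 6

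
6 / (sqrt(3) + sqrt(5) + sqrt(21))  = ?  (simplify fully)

(-114*sqrt(5) - 138*sqrt(3) + 36*sqrt(35) + 78*sqrt(21))/109

Group as (sqrt(3) + sqrt(21)) + sqrt(5); multiply by (sqrt(3) + sqrt(21)) - sqrt(5), then rationalise the remaining surd.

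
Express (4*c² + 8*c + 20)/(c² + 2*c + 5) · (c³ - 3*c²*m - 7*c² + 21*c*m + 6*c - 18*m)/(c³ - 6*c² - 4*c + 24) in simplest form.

Factor: 4*c² + 8*c + 20 = 4·(c² + 2*c + 5);  c³ - 3*c²*m - 7*c² + 21*c*m + 6*c - 18*m = (c - 6)·(c - 1)·(c - 3*m);  c³ - 6*c² - 4*c + 24 = (c - 6)·(c - 2)·(c + 2)
Cancel the common factors (c² + 2*c + 5), (c - 6).

(4*c² - 12*c*m - 4*c + 12*m)/(c² - 4)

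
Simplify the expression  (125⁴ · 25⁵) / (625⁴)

5^6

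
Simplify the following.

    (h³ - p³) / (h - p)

h² + h*p + p²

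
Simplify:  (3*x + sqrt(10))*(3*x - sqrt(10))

Product of conjugates: (P+Q)(P-Q) = P^2 - Q^2.

9*x^2 - 10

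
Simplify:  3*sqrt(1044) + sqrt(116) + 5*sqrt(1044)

50*sqrt(29)

3*sqrt(1044) = 18*sqrt(29); sqrt(116) = 2*sqrt(29); 5*sqrt(1044) = 30*sqrt(29)
Combine: (18 + 2 + 30)·sqrt(29) = 50*sqrt(29)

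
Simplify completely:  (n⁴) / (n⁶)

n^(-2)

Quotient: (n^-2)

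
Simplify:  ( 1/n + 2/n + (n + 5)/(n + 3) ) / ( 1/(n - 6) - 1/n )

(n^3 + 2*n^2 - 39*n - 54)/(6*n + 18)

Numerator: 1/n + 2/n + (n + 5)/(n + 3) = (n^2 + 8*n + 9)/(n^2 + 3*n)
Denominator: 1/(n - 6) - 1/n = 6/(n^2 - 6*n)
Divide: ((n^2 + 8*n + 9)/(n^2 + 3*n)) · (n^2/6 - n) = (n^3 + 2*n^2 - 39*n - 54)/(6*n + 18)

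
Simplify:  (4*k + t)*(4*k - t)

16*k**2 - t**2

Difference of squares with P = 4*k, Q = t.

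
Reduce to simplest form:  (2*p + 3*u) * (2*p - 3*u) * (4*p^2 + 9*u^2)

((2*p)+(3*u))((2*p)-(3*u)) = 4*p^2 - 9*u^2; continue pairing.

16*p^4 - 81*u^4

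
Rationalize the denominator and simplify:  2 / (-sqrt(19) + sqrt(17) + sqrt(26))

(-12*sqrt(19) + 5*sqrt(26) + 14*sqrt(17) + sqrt(8398))/298

Group as (sqrt(17) + sqrt(26)) - sqrt(19); multiply by (sqrt(17) + sqrt(26)) + sqrt(19), then rationalise the remaining surd.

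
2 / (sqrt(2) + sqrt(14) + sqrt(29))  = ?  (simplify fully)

(-34*sqrt(14) - 82*sqrt(2) + 8*sqrt(203) + 26*sqrt(29))/57

Group as (sqrt(2) + sqrt(14)) + sqrt(29); multiply by (sqrt(2) + sqrt(14)) - sqrt(29), then rationalise the remaining surd.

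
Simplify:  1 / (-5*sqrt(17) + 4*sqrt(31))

Multiply numerator and denominator by 5*sqrt(17) + 4*sqrt(31).
Denominator becomes 71; numerator becomes 5*sqrt(17) + 4*sqrt(31).

(5*sqrt(17) + 4*sqrt(31))/71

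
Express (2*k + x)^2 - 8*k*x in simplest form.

Expanding gives 4*k^2 - 4*k*x + x^2, a perfect square.

(2*k - x)^2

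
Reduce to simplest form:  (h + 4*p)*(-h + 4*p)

Difference of squares with P = 4*p, Q = h.

-h^2 + 16*p^2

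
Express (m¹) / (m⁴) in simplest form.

m^(-3)

Quotient: (m^-3)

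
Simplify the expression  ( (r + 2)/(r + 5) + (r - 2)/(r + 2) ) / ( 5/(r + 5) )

Numerator: (r + 2)/(r + 5) + (r - 2)/(r + 2) = (2*r^2 + 7*r - 6)/(r^2 + 7*r + 10)
Denominator: 5/(r + 5) = 5/(r + 5)
Divide: ((2*r^2 + 7*r - 6)/(r^2 + 7*r + 10)) · (r/5 + 1) = (2*r^2 + 7*r - 6)/(5*r + 10)

(2*r^2 + 7*r - 6)/(5*r + 10)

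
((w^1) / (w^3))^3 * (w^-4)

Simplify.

w^(-10)

Inside the bracket: (w^-2)
Raise to the power 3: (w^-6)
Multiply by (w^-4): add exponents.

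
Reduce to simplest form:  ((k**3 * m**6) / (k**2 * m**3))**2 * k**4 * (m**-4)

Inside the bracket: k**1 * m**3
Raise to the power 2: k**2 * m**6
Multiply by k**4 * (m**-4): add exponents.

k**6*m**2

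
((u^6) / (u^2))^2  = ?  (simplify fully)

u^8

Inside the bracket: u^4
Raise to the power 2: u^8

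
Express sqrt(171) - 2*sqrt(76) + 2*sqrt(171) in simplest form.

sqrt(171) = 3*sqrt(19); 2*sqrt(76) = 4*sqrt(19); 2*sqrt(171) = 6*sqrt(19)
Combine: (3 - 4 + 6)·sqrt(19) = 5*sqrt(19)

5*sqrt(19)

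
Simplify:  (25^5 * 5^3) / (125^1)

25^5 = 5^10; 5^3 = 5^3; 125^1 = 5^3
Combine exponents: 5^10

5^10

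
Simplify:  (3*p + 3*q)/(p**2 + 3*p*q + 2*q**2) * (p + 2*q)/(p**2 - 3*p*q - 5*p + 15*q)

Factor: 3*p + 3*q = 3*(p + q);  p**2 + 3*p*q + 2*q**2 = (p + 2*q)*(p + q);  p**2 - 3*p*q - 5*p + 15*q = (p - 5)*(p - 3*q)
Cancel the common factors (p + 2*q), (p + q).

3/(p**2 - 3*p*q - 5*p + 15*q)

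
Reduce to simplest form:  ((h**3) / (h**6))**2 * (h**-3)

h**(-9)

Inside the bracket: (h**-3)
Raise to the power 2: (h**-6)
Multiply by (h**-3): add exponents.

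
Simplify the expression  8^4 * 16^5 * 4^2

2^36

8^4 = 2^12; 16^5 = 2^20; 4^2 = 2^4
Combine exponents: 2^36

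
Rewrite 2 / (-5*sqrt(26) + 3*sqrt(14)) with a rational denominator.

Multiply numerator and denominator by 3*sqrt(14) + 5*sqrt(26).
Denominator becomes -524; numerator becomes 6*sqrt(14) + 10*sqrt(26).

(-5*sqrt(26) - 3*sqrt(14))/262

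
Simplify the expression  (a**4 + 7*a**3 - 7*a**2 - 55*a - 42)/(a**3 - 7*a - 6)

Factor: a**4 + 7*a**3 - 7*a**2 - 55*a - 42 = (a + 1)*(a + 7)*(a + 2)*(a - 3);  a**3 - 7*a - 6 = (a + 2)*(a - 3)*(a + 1)
Cancel the common factors (a + 2), (a - 3), (a + 1).

a + 7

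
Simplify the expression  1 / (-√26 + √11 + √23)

Group as (√11 + √23) - √26; multiply by (√11 + √23) + √26, then rationalise the remaining surd.

(-4*√26 + 7*√23 + 19*√11 + √6578)/474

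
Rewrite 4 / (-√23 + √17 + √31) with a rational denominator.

Group as (√17 + √31) - √23; multiply by (√17 + √31) + √23, then rationalise the remaining surd.

(-100*√23 + 36*√31 + 148*√17 + 8*√12121)/1483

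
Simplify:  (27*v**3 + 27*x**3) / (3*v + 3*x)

Apply the sum-of-cubes factorisation and cancel (3*v + 3*x).

9*v**2 - 9*v*x + 9*x**2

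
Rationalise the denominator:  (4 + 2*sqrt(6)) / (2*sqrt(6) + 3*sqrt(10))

Multiply numerator and denominator by -3*sqrt(10) + 2*sqrt(6).
Denominator becomes -66; numerator becomes -12*sqrt(15) - 12*sqrt(10) + 8*sqrt(6) + 24.

(-12 - 4*sqrt(6) + 6*sqrt(10) + 6*sqrt(15))/33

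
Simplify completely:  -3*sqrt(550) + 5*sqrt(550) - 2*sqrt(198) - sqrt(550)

3*sqrt(550) = 15*sqrt(22); 5*sqrt(550) = 25*sqrt(22); 2*sqrt(198) = 6*sqrt(22); sqrt(550) = 5*sqrt(22)
Combine: (-15 + 25 - 6 - 5)·sqrt(22) = -sqrt(22)

-sqrt(22)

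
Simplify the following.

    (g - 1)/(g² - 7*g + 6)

Factor: g² - 7*g + 6 = (g - 1)·(g - 6)
Cancel the common factor (g - 1).

1/(g - 6)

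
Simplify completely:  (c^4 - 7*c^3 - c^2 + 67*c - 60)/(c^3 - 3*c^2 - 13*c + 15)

Factor: c^4 - 7*c^3 - c^2 + 67*c - 60 = (c - 4)*(c + 3)*(c - 5)*(c - 1);  c^3 - 3*c^2 - 13*c + 15 = (c + 3)*(c - 5)*(c - 1)
Cancel the common factors (c + 3), (c - 5), (c - 1).

c - 4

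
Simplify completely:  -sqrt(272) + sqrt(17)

sqrt(272) = 4*sqrt(17); sqrt(17) = sqrt(17)
Combine: (-4 + 1)·sqrt(17) = -3*sqrt(17)

-3*sqrt(17)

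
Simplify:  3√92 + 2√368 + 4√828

38*√23

3√92 = 6*√23; 2√368 = 8*√23; 4√828 = 24*√23
Combine: (6 + 8 + 24)·√23 = 38*√23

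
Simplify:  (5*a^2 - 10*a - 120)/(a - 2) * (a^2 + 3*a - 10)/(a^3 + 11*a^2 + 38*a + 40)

(5*a - 30)/(a + 2)

Factor: 5*a^2 - 10*a - 120 = 5*(a + 4)*(a - 6);  a^2 + 3*a - 10 = (a + 5)*(a - 2);  a^3 + 11*a^2 + 38*a + 40 = (a + 5)*(a + 4)*(a + 2)
Cancel the common factors (a + 5), (a + 4), (a - 2).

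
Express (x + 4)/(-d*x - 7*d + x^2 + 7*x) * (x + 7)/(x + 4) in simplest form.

Factor: -d*x - 7*d + x^2 + 7*x = (x + 7)*(-d + x)
Cancel the common factors (x + 7), (x + 4).

1/(-d + x)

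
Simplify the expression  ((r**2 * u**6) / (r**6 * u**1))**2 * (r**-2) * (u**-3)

u**7/r**10

Inside the bracket: (r**-4) * u**5
Raise to the power 2: (r**-8) * u**10
Multiply by (r**-2) * (u**-3): add exponents.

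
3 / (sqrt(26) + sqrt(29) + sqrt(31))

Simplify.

(-3*sqrt(23374) + 36*sqrt(31) + 42*sqrt(29) + 51*sqrt(26))/1220

Group as (sqrt(26) + sqrt(29)) + sqrt(31); multiply by (sqrt(26) + sqrt(29)) - sqrt(31), then rationalise the remaining surd.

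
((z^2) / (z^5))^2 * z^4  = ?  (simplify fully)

z^(-2)

Inside the bracket: (z^-3)
Raise to the power 2: (z^-6)
Multiply by z^4: add exponents.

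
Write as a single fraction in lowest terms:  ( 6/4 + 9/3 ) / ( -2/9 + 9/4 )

Numerator: 6/4 + 9/3 = 9/2
Denominator: -2/9 + 9/4 = 73/36
Divide: (9/2) · (36/73) = 162/73

162/73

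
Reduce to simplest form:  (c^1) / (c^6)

c^(-5)

Quotient: (c^-5)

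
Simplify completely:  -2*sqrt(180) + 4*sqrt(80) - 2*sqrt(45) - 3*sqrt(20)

2*sqrt(180) = 12*sqrt(5); 4*sqrt(80) = 16*sqrt(5); 2*sqrt(45) = 6*sqrt(5); 3*sqrt(20) = 6*sqrt(5)
Combine: (-12 + 16 - 6 - 6)·sqrt(5) = -8*sqrt(5)

-8*sqrt(5)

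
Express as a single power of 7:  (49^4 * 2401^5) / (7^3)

7^25

49^4 = 7^8; 2401^5 = 7^20; 7^3 = 7^3
Combine exponents: 7^25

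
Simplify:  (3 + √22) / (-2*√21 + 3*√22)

(6*√21 + 9*√22 + 2*√462 + 66)/114

Multiply numerator and denominator by 2*√21 + 3*√22.
Denominator becomes 114; numerator becomes 6*√21 + 9*√22 + 2*√462 + 66.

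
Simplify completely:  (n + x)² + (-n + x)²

2*n² + 2*x²

Only the even-power cross terms survive.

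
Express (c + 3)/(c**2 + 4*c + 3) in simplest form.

Factor: c**2 + 4*c + 3 = (c + 3)*(c + 1)
Cancel the common factor (c + 3).

1/(c + 1)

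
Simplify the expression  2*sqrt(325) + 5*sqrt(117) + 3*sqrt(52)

31*sqrt(13)

2*sqrt(325) = 10*sqrt(13); 5*sqrt(117) = 15*sqrt(13); 3*sqrt(52) = 6*sqrt(13)
Combine: (10 + 15 + 6)·sqrt(13) = 31*sqrt(13)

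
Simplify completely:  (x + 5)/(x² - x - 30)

1/(x - 6)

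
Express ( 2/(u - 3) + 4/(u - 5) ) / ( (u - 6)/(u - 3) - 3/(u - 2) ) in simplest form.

Numerator: 2/(u - 3) + 4/(u - 5) = (6*u - 22)/(u² - 8*u + 15)
Denominator: (u - 6)/(u - 3) - 3/(u - 2) = (u² - 11*u + 21)/(u² - 5*u + 6)
Divide: ((6*u - 22)/(u² - 8*u + 15)) · ((u² - 5*u + 6)/(u² - 11*u + 21)) = (6*u² - 34*u + 44)/(u³ - 16*u² + 76*u - 105)

(6*u² - 34*u + 44)/(u³ - 16*u² + 76*u - 105)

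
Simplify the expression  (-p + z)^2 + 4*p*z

Expand the square and combine the 4*p*z term.

(p + z)^2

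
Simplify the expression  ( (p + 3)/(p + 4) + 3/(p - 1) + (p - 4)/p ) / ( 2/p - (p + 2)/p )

Numerator: (p + 3)/(p + 4) + 3/(p - 1) + (p - 4)/p = (2*p^3 + 4*p^2 - 7*p + 16)/(p^3 + 3*p^2 - 4*p)
Denominator: 2/p - (p + 2)/p = -1
Divide: ((2*p^3 + 4*p^2 - 7*p + 16)/(p^3 + 3*p^2 - 4*p)) · (-1) = (-2*p^3 - 4*p^2 + 7*p - 16)/(p^3 + 3*p^2 - 4*p)

(-2*p^3 - 4*p^2 + 7*p - 16)/(p^3 + 3*p^2 - 4*p)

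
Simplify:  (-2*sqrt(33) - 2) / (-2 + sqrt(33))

(-70 - 6*sqrt(33))/29

Multiply numerator and denominator by -sqrt(33) - 2.
Denominator becomes -29; numerator becomes 6*sqrt(33) + 70.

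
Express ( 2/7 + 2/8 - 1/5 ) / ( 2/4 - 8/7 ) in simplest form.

-47/90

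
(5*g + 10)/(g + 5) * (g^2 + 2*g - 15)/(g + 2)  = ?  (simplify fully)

5*g - 15

Factor: 5*g + 10 = 5*(g + 2);  g^2 + 2*g - 15 = (g - 3)*(g + 5)
Cancel the common factors (g + 5), (g + 2).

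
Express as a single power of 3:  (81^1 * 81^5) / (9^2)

3^20

81^1 = 3^4; 81^5 = 3^20; 9^2 = 3^4
Combine exponents: 3^20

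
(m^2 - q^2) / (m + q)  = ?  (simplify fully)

m^2 - q^2 factors as -(-m + q)*(m + q).

m - q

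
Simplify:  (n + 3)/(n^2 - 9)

1/(n - 3)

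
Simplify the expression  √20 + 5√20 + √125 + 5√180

√20 = 2*√5; 5√20 = 10*√5; √125 = 5*√5; 5√180 = 30*√5
Combine: (2 + 10 + 5 + 30)·√5 = 47*√5

47*√5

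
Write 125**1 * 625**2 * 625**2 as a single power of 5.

125**1 = 5**3; 625**2 = 5**8; 625**2 = 5**8
Combine exponents: 5**19

5**19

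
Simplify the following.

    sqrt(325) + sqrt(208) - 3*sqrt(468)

-9*sqrt(13)

sqrt(325) = 5*sqrt(13); sqrt(208) = 4*sqrt(13); 3*sqrt(468) = 18*sqrt(13)
Combine: (5 + 4 - 18)·sqrt(13) = -9*sqrt(13)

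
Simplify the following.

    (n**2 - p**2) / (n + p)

Difference of squares: factor out (n + p).

n - p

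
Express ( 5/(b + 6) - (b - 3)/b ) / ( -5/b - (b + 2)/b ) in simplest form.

Numerator: 5/(b + 6) - (b - 3)/b = (-b**2 + 2*b + 18)/(b**2 + 6*b)
Denominator: -5/b - (b + 2)/b = (-b - 7)/b
Divide: ((-b**2 + 2*b + 18)/(b**2 + 6*b)) · (b/(-b - 7)) = (b**2 - 2*b - 18)/(b**2 + 13*b + 42)

(b**2 - 2*b - 18)/(b**2 + 13*b + 42)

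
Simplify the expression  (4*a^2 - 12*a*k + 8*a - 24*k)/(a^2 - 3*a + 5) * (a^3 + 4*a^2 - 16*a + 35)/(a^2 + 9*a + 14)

4*a - 12*k

Factor: 4*a^2 - 12*a*k + 8*a - 24*k = 4*(a + 2)*(a - 3*k);  a^3 + 4*a^2 - 16*a + 35 = (a + 7)*(a^2 - 3*a + 5);  a^2 + 9*a + 14 = (a + 7)*(a + 2)
Cancel the common factors (a^2 - 3*a + 5), (a + 7), (a + 2).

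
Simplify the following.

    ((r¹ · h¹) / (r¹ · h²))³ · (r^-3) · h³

r^(-3)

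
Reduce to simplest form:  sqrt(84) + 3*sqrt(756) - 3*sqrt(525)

sqrt(84) = 2*sqrt(21); 3*sqrt(756) = 18*sqrt(21); 3*sqrt(525) = 15*sqrt(21)
Combine: (2 + 18 - 15)·sqrt(21) = 5*sqrt(21)

5*sqrt(21)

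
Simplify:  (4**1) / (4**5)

2**(-8)

4**1 = 2**2; 4**5 = 2**10
Combine exponents: 2**(-8)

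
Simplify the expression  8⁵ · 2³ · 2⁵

2^23

8⁵ = 2^15; 2³ = 2^3; 2⁵ = 2^5
Combine exponents: 2^23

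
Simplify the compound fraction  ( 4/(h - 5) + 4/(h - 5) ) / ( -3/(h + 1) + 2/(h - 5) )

Numerator: 4/(h - 5) + 4/(h - 5) = 8/(h - 5)
Denominator: -3/(h + 1) + 2/(h - 5) = (-h + 17)/(h^2 - 4*h - 5)
Divide: (8/(h - 5)) · ((h^2 - 4*h - 5)/(-h + 17)) = (-8*h - 8)/(h - 17)

(-8*h - 8)/(h - 17)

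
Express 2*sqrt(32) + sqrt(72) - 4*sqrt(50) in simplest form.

2*sqrt(32) = 8*sqrt(2); sqrt(72) = 6*sqrt(2); 4*sqrt(50) = 20*sqrt(2)
Combine: (8 + 6 - 20)·sqrt(2) = -6*sqrt(2)

-6*sqrt(2)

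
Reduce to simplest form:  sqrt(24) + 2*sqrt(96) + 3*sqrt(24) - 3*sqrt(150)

sqrt(24) = 2*sqrt(6); 2*sqrt(96) = 8*sqrt(6); 3*sqrt(24) = 6*sqrt(6); 3*sqrt(150) = 15*sqrt(6)
Combine: (2 + 8 + 6 - 15)·sqrt(6) = sqrt(6)

sqrt(6)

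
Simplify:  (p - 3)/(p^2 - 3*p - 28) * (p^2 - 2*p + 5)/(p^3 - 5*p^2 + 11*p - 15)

Factor: p^2 - 3*p - 28 = (p - 7)*(p + 4);  p^3 - 5*p^2 + 11*p - 15 = (p^2 - 2*p + 5)*(p - 3)
Cancel the common factors (p^2 - 2*p + 5), (p - 3).

1/(p^2 - 3*p - 28)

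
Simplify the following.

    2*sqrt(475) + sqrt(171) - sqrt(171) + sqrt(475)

15*sqrt(19)

2*sqrt(475) = 10*sqrt(19); sqrt(171) = 3*sqrt(19); sqrt(171) = 3*sqrt(19); sqrt(475) = 5*sqrt(19)
Combine: (10 + 3 - 3 + 5)·sqrt(19) = 15*sqrt(19)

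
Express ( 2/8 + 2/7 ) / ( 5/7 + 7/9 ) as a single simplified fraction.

135/376

Numerator: 2/8 + 2/7 = 15/28
Denominator: 5/7 + 7/9 = 94/63
Divide: (15/28) · (63/94) = 135/376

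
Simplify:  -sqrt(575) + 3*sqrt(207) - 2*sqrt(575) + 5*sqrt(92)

sqrt(575) = 5*sqrt(23); 3*sqrt(207) = 9*sqrt(23); 2*sqrt(575) = 10*sqrt(23); 5*sqrt(92) = 10*sqrt(23)
Combine: (-5 + 9 - 10 + 10)·sqrt(23) = 4*sqrt(23)

4*sqrt(23)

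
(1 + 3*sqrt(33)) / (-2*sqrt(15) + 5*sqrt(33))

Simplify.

Multiply numerator and denominator by 2*sqrt(15) + 5*sqrt(33).
Denominator becomes 765; numerator becomes 2*sqrt(15) + 5*sqrt(33) + 18*sqrt(55) + 495.

(2*sqrt(15) + 5*sqrt(33) + 18*sqrt(55) + 495)/765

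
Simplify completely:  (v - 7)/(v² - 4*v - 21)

1/(v + 3)

Factor: v² - 4*v - 21 = (v - 7)·(v + 3)
Cancel the common factor (v - 7).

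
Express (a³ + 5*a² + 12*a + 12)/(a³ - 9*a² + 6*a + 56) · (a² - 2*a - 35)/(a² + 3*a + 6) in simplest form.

(a + 5)/(a - 4)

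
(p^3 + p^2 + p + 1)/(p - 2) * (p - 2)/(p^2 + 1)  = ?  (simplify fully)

Factor: p^3 + p^2 + p + 1 = (p^2 + 1)*(p + 1)
Cancel the common factors (p^2 + 1), (p - 2).

p + 1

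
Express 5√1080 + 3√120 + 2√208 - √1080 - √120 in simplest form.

5√1080 = 30*√30; 3√120 = 6*√30; 2√208 = 8*√13; √1080 = 6*√30; √120 = 2*√30

8*√13 + 28*√30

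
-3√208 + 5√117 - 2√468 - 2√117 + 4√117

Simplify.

-3*√13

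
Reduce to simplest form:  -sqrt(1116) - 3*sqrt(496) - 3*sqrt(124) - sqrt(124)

sqrt(1116) = 6*sqrt(31); 3*sqrt(496) = 12*sqrt(31); 3*sqrt(124) = 6*sqrt(31); sqrt(124) = 2*sqrt(31)
Combine: (-6 - 12 - 6 - 2)·sqrt(31) = -26*sqrt(31)

-26*sqrt(31)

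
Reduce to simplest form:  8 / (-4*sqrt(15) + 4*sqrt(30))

(2*sqrt(15) + 2*sqrt(30))/15

Multiply numerator and denominator by 4*sqrt(15) + 4*sqrt(30).
Denominator becomes 240; numerator becomes 32*sqrt(15) + 32*sqrt(30).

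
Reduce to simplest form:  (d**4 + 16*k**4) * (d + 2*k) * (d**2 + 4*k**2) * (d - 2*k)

d**8 - 256*k**8

Pair the conjugate factors: (d+(2*k))(d-(2*k)) = d**2 - 4*k**2, then repeat with the next factor.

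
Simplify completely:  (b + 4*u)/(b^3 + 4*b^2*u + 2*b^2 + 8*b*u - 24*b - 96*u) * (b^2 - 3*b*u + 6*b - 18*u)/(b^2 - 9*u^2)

1/(b^2 + 3*b*u - 4*b - 12*u)

Factor: b^3 + 4*b^2*u + 2*b^2 + 8*b*u - 24*b - 96*u = (b + 6)*(b + 4*u)*(b - 4);  b^2 - 3*b*u + 6*b - 18*u = (b - 3*u)*(b + 6);  b^2 - 9*u^2 = (b - 3*u)*(b + 3*u)
Cancel the common factors (b + 4*u), (b + 6), (b - 3*u).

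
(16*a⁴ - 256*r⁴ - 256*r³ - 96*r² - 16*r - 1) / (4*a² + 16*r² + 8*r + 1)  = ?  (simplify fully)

16*a⁴ - 256*r⁴ - 256*r³ - 96*r² - 16*r - 1 factors as -(-2*a + 4*r + 1)*(2*a + 4*r + 1)*(4*a² + 16*r² + 8*r + 1).

4*a² - 16*r² - 8*r - 1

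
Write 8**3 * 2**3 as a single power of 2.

8**3 = 2**9; 2**3 = 2**3
Combine exponents: 2**12

2**12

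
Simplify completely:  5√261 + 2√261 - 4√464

5*√29

5√261 = 15*√29; 2√261 = 6*√29; 4√464 = 16*√29
Combine: (15 + 6 - 16)·√29 = 5*√29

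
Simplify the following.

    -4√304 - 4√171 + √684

4√304 = 16*√19; 4√171 = 12*√19; √684 = 6*√19
Combine: (-16 - 12 + 6)·√19 = -22*√19

-22*√19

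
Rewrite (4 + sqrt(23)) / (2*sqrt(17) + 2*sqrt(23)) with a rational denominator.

Multiply numerator and denominator by -2*sqrt(17) + 2*sqrt(23).
Denominator becomes 24; numerator becomes -2*sqrt(391) - 8*sqrt(17) + 8*sqrt(23) + 46.

(-sqrt(391) - 4*sqrt(17) + 4*sqrt(23) + 23)/12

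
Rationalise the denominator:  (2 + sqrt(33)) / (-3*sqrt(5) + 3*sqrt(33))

Multiply numerator and denominator by 3*sqrt(5) + 3*sqrt(33).
Denominator becomes 252; numerator becomes 6*sqrt(5) + 6*sqrt(33) + 3*sqrt(165) + 99.

(2*sqrt(5) + 2*sqrt(33) + sqrt(165) + 33)/84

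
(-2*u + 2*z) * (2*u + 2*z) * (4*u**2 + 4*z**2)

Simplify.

Telescope via difference of squares: ((2*z)+(2*u))((2*z)-(2*u)) = -4*u**2 + 4*z**2, then repeat with the next factor.

-16*u**4 + 16*z**4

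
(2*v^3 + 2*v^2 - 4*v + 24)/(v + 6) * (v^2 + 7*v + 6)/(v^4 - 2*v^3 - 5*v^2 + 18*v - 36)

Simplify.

Factor: 2*v^3 + 2*v^2 - 4*v + 24 = 2*(v^2 - 2*v + 4)*(v + 3);  v^2 + 7*v + 6 = (v + 6)*(v + 1);  v^4 - 2*v^3 - 5*v^2 + 18*v - 36 = (v^2 - 2*v + 4)*(v + 3)*(v - 3)
Cancel the common factors (v^2 - 2*v + 4), (v + 3), (v + 6).

(2*v + 2)/(v - 3)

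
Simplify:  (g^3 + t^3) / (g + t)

Apply the sum-of-cubes factorisation and cancel (g + t).

g^2 - g*t + t^2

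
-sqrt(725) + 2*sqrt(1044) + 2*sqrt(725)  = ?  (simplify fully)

sqrt(725) = 5*sqrt(29); 2*sqrt(1044) = 12*sqrt(29); 2*sqrt(725) = 10*sqrt(29)
Combine: (-5 + 12 + 10)·sqrt(29) = 17*sqrt(29)

17*sqrt(29)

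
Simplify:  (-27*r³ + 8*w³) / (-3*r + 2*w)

9*r² + 6*r*w + 4*w²

Factor as (a-b)(a^2+ab+b^2) with a=(2*w), b=(3*r).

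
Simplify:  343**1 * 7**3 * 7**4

7**10

343**1 = 7**3; 7**3 = 7**3; 7**4 = 7**4
Combine exponents: 7**10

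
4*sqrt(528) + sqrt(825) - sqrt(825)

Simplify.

16*sqrt(33)

4*sqrt(528) = 16*sqrt(33); sqrt(825) = 5*sqrt(33); sqrt(825) = 5*sqrt(33)
Combine: (16 + 5 - 5)·sqrt(33) = 16*sqrt(33)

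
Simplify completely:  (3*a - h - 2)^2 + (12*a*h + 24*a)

Expanding gives 9*a^2 + 6*a*h + 12*a + h^2 + 4*h + 4, a perfect square.

(3*a + h + 2)^2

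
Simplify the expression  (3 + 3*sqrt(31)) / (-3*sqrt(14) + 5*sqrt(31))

(9*sqrt(14) + 15*sqrt(31) + 9*sqrt(434) + 465)/649

Multiply numerator and denominator by 3*sqrt(14) + 5*sqrt(31).
Denominator becomes 649; numerator becomes 9*sqrt(14) + 15*sqrt(31) + 9*sqrt(434) + 465.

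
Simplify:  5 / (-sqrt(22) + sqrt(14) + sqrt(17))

(-45*sqrt(22) + 95*sqrt(17) + 125*sqrt(14) + 20*sqrt(1309))/871

Group as (sqrt(14) + sqrt(17)) - sqrt(22); multiply by (sqrt(14) + sqrt(17)) + sqrt(22), then rationalise the remaining surd.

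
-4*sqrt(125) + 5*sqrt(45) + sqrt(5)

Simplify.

-4*sqrt(5)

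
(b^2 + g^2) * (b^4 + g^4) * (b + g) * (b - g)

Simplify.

(b+g)(b-g) = b^2 - g^2; continue pairing.

b^8 - g^8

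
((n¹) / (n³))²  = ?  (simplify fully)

n^(-4)

Inside the bracket: (n^-2)
Raise to the power 2: (n^-4)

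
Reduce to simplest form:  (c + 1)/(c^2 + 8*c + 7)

1/(c + 7)

Factor: c^2 + 8*c + 7 = (c + 1)*(c + 7)
Cancel the common factor (c + 1).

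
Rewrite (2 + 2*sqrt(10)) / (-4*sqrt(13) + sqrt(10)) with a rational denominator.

(-4*sqrt(130) - 4*sqrt(13) - 10 - sqrt(10))/99

Multiply numerator and denominator by sqrt(10) + 4*sqrt(13).
Denominator becomes -198; numerator becomes 2*sqrt(10) + 20 + 8*sqrt(13) + 8*sqrt(130).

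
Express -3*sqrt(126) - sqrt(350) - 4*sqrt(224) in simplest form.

3*sqrt(126) = 9*sqrt(14); sqrt(350) = 5*sqrt(14); 4*sqrt(224) = 16*sqrt(14)
Combine: (-9 - 5 - 16)·sqrt(14) = -30*sqrt(14)

-30*sqrt(14)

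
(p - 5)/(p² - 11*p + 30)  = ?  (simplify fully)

1/(p - 6)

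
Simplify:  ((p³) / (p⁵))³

p^(-6)

Inside the bracket: (p^-2)
Raise to the power 3: (p^-6)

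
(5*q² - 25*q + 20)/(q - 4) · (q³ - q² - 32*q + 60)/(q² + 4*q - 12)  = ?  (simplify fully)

5*q² - 30*q + 25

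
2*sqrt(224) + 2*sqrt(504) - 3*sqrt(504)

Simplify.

2*sqrt(224) = 8*sqrt(14); 2*sqrt(504) = 12*sqrt(14); 3*sqrt(504) = 18*sqrt(14)
Combine: (8 + 12 - 18)·sqrt(14) = 2*sqrt(14)

2*sqrt(14)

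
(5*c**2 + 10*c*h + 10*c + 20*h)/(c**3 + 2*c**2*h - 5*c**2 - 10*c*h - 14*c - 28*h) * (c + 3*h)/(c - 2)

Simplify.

Factor: 5*c**2 + 10*c*h + 10*c + 20*h = 5*(c + 2*h)*(c + 2);  c**3 + 2*c**2*h - 5*c**2 - 10*c*h - 14*c - 28*h = (c + 2)*(c - 7)*(c + 2*h)
Cancel the common factors (c + 2), (c + 2*h).

(5*c + 15*h)/(c**2 - 9*c + 14)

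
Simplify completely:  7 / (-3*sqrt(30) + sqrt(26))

Multiply numerator and denominator by sqrt(26) + 3*sqrt(30).
Denominator becomes -244; numerator becomes 7*sqrt(26) + 21*sqrt(30).

(-21*sqrt(30) - 7*sqrt(26))/244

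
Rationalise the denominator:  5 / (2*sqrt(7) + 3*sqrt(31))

(-10*sqrt(7) + 15*sqrt(31))/251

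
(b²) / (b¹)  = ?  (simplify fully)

b

Quotient: b¹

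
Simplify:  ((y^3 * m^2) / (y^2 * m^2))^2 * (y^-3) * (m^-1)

Inside the bracket: y^1
Raise to the power 2: y^2
Multiply by (y^-3) * (m^-1): add exponents.

1/(m*y)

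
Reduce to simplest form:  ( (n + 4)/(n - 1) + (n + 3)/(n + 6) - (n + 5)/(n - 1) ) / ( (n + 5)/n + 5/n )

Numerator: (n + 4)/(n - 1) + (n + 3)/(n + 6) - (n + 5)/(n - 1) = (n**2 + n - 9)/(n**2 + 5*n - 6)
Denominator: (n + 5)/n + 5/n = (n + 10)/n
Divide: ((n**2 + n - 9)/(n**2 + 5*n - 6)) · (n/(n + 10)) = (n**3 + n**2 - 9*n)/(n**3 + 15*n**2 + 44*n - 60)

(n**3 + n**2 - 9*n)/(n**3 + 15*n**2 + 44*n - 60)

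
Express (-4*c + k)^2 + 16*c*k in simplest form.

(4*c + k)^2

Expand the square and combine the 16*c*k term.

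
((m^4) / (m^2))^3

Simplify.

m^6

Inside the bracket: m^2
Raise to the power 3: m^6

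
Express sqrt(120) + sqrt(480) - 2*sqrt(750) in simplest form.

sqrt(120) = 2*sqrt(30); sqrt(480) = 4*sqrt(30); 2*sqrt(750) = 10*sqrt(30)
Combine: (2 + 4 - 10)·sqrt(30) = -4*sqrt(30)

-4*sqrt(30)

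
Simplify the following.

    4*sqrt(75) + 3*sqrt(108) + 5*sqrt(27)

53*sqrt(3)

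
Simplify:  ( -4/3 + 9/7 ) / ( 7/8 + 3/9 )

-8/203

Numerator: -4/3 + 9/7 = -1/21
Denominator: 7/8 + 3/9 = 29/24
Divide: (-1/21) · (24/29) = -8/203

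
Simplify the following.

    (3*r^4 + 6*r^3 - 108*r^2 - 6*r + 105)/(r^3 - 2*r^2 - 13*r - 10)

(3*r^2 + 18*r - 21)/(r + 2)

Factor: 3*r^4 + 6*r^3 - 108*r^2 - 6*r + 105 = 3*(r + 7)*(r - 1)*(r + 1)*(r - 5);  r^3 - 2*r^2 - 13*r - 10 = (r + 2)*(r - 5)*(r + 1)
Cancel the common factors (r - 5), (r + 1).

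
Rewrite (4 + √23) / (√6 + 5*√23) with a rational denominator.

(-√138 - 4*√6 + 20*√23 + 115)/569

Multiply numerator and denominator by -√6 + 5*√23.
Denominator becomes 569; numerator becomes -√138 - 4*√6 + 20*√23 + 115.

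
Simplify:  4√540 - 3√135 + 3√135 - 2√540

4√540 = 24*√15; 3√135 = 9*√15; 3√135 = 9*√15; 2√540 = 12*√15
Combine: (24 - 9 + 9 - 12)·√15 = 12*√15

12*√15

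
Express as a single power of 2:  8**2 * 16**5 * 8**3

2**35

8**2 = 2**6; 16**5 = 2**20; 8**3 = 2**9
Combine exponents: 2**35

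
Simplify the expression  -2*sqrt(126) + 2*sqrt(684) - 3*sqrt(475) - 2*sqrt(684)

-15*sqrt(19) - 6*sqrt(14)

2*sqrt(126) = 6*sqrt(14); 2*sqrt(684) = 12*sqrt(19); 3*sqrt(475) = 15*sqrt(19); 2*sqrt(684) = 12*sqrt(19)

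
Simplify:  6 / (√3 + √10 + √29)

(-33*√10 - 54*√3 + 3*√870 + 24*√29)/34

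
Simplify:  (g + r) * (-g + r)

-g^2 + r^2

Telescope via difference of squares: (r+g)(r-g) = -g^2 + r^2.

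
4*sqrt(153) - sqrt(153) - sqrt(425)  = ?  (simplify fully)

4*sqrt(17)

4*sqrt(153) = 12*sqrt(17); sqrt(153) = 3*sqrt(17); sqrt(425) = 5*sqrt(17)
Combine: (12 - 3 - 5)·sqrt(17) = 4*sqrt(17)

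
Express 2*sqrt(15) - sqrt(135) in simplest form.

-sqrt(15)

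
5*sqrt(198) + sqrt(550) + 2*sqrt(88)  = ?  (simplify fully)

5*sqrt(198) = 15*sqrt(22); sqrt(550) = 5*sqrt(22); 2*sqrt(88) = 4*sqrt(22)
Combine: (15 + 5 + 4)·sqrt(22) = 24*sqrt(22)

24*sqrt(22)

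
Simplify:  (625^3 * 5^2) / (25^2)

5^10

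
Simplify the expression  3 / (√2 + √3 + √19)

Group as (√3 + √19) + √2; multiply by (√3 + √19) - √2, then rationalise the remaining surd.

(-27*√3 - 30*√2 + 3*√114 + 21*√19)/86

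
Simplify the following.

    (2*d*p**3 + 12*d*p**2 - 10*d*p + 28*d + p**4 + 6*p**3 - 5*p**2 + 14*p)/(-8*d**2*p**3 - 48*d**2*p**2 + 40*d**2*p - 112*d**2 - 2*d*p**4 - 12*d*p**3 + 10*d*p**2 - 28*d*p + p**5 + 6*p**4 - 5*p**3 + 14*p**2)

Factor: 2*d*p**3 + 12*d*p**2 - 10*d*p + 28*d + p**4 + 6*p**3 - 5*p**2 + 14*p = (2*d + p)*(p**2 - p + 2)*(p + 7);  -8*d**2*p**3 - 48*d**2*p**2 + 40*d**2*p - 112*d**2 - 2*d*p**4 - 12*d*p**3 + 10*d*p**2 - 28*d*p + p**5 + 6*p**4 - 5*p**3 + 14*p**2 = (p + 7)*(2*d + p)*(-4*d + p)*(p**2 - p + 2)
Cancel the common factors (p**2 - p + 2), (2*d + p), (p + 7).

1/(-4*d + p)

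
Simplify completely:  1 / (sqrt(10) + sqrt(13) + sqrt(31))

Group as (sqrt(10) + sqrt(13)) + sqrt(31); multiply by (sqrt(10) + sqrt(13)) - sqrt(31), then rationalise the remaining surd.

(-sqrt(4030) - 4*sqrt(31) + 14*sqrt(13) + 17*sqrt(10))/228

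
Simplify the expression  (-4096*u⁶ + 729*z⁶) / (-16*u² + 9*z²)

-4096*u⁶ + 729*z⁶ factors as (-4*u + 3*z)*(4*u + 3*z)*(16*u² - 12*u*z + 9*z²)*(16*u² + 12*u*z + 9*z²).

256*u⁴ + 144*u²*z² + 81*z⁴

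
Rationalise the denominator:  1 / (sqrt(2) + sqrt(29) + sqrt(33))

Group as (sqrt(29) + sqrt(33)) + sqrt(2); multiply by (sqrt(29) + sqrt(33)) - sqrt(2), then rationalise the remaining surd.

(-sqrt(1914) - sqrt(33) + 3*sqrt(29) + 30*sqrt(2))/114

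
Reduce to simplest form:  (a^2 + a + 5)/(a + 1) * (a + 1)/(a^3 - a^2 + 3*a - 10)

Factor: a^3 - a^2 + 3*a - 10 = (a - 2)*(a^2 + a + 5)
Cancel the common factors (a^2 + a + 5), (a + 1).

1/(a - 2)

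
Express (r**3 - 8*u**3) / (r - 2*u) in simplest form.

r**2 + 2*r*u + 4*u**2

Factor as (a-b)(a**2+ab+b**2) with a=r, b=(2*u).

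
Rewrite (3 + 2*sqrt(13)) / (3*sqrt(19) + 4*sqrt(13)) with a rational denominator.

(-6*sqrt(247) - 9*sqrt(19) + 12*sqrt(13) + 104)/37

Multiply numerator and denominator by -3*sqrt(19) + 4*sqrt(13).
Denominator becomes 37; numerator becomes -6*sqrt(247) - 9*sqrt(19) + 12*sqrt(13) + 104.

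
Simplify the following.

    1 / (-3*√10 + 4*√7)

(3*√10 + 4*√7)/22

Multiply numerator and denominator by 3*√10 + 4*√7.
Denominator becomes 22; numerator becomes 3*√10 + 4*√7.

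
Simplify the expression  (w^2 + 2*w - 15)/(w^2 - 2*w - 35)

(w - 3)/(w - 7)

Factor: w^2 + 2*w - 15 = (w - 3)*(w + 5);  w^2 - 2*w - 35 = (w - 7)*(w + 5)
Cancel the common factor (w + 5).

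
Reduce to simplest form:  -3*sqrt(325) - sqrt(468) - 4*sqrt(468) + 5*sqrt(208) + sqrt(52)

3*sqrt(325) = 15*sqrt(13); sqrt(468) = 6*sqrt(13); 4*sqrt(468) = 24*sqrt(13); 5*sqrt(208) = 20*sqrt(13); sqrt(52) = 2*sqrt(13)
Combine: (-15 - 6 - 24 + 20 + 2)·sqrt(13) = -23*sqrt(13)

-23*sqrt(13)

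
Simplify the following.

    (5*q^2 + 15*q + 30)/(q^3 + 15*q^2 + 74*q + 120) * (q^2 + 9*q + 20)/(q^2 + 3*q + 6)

5/(q + 6)

Factor: 5*q^2 + 15*q + 30 = 5*(q^2 + 3*q + 6);  q^3 + 15*q^2 + 74*q + 120 = (q + 6)*(q + 4)*(q + 5);  q^2 + 9*q + 20 = (q + 5)*(q + 4)
Cancel the common factors (q^2 + 3*q + 6), (q + 4), (q + 5).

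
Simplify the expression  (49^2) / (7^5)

7^(-1)

49^2 = 7^4; 7^5 = 7^5
Combine exponents: 7^(-1)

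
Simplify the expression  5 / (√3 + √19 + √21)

Group as (√3 + √19) + √21; multiply by (√3 + √19) - √21, then rationalise the remaining surd.

(-30*√133 + 5*√21 + 25*√19 + 185*√3)/227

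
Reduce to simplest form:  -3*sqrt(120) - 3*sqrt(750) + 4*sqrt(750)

3*sqrt(120) = 6*sqrt(30); 3*sqrt(750) = 15*sqrt(30); 4*sqrt(750) = 20*sqrt(30)
Combine: (-6 - 15 + 20)·sqrt(30) = -sqrt(30)

-sqrt(30)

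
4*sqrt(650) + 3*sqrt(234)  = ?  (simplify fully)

29*sqrt(26)

4*sqrt(650) = 20*sqrt(26); 3*sqrt(234) = 9*sqrt(26)
Combine: (20 + 9)·sqrt(26) = 29*sqrt(26)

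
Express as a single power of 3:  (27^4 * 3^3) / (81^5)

3^(-5)

27^4 = 3^12; 3^3 = 3^3; 81^5 = 3^20
Combine exponents: 3^(-5)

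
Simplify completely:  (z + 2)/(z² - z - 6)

1/(z - 3)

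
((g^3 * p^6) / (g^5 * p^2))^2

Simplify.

Inside the bracket: (g^-2) * p^4
Raise to the power 2: (g^-4) * p^8

p^8/g^4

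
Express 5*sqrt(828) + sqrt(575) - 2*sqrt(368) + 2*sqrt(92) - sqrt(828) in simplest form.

5*sqrt(828) = 30*sqrt(23); sqrt(575) = 5*sqrt(23); 2*sqrt(368) = 8*sqrt(23); 2*sqrt(92) = 4*sqrt(23); sqrt(828) = 6*sqrt(23)
Combine: (30 + 5 - 8 + 4 - 6)·sqrt(23) = 25*sqrt(23)

25*sqrt(23)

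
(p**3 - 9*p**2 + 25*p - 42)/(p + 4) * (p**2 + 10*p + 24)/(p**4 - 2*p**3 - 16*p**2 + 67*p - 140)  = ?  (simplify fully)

Factor: p**3 - 9*p**2 + 25*p - 42 = (p - 6)*(p**2 - 3*p + 7);  p**2 + 10*p + 24 = (p + 4)*(p + 6);  p**4 - 2*p**3 - 16*p**2 + 67*p - 140 = (p - 4)*(p**2 - 3*p + 7)*(p + 5)
Cancel the common factors (p**2 - 3*p + 7), (p + 4).

(p**2 - 36)/(p**2 + p - 20)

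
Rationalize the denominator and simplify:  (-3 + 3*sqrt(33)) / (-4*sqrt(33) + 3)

(-129 + sqrt(33))/173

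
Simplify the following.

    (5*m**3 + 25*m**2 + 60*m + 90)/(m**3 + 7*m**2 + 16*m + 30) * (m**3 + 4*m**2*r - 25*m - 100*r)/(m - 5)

Factor: 5*m**3 + 25*m**2 + 60*m + 90 = 5*(m + 3)*(m**2 + 2*m + 6);  m**3 + 7*m**2 + 16*m + 30 = (m**2 + 2*m + 6)*(m + 5);  m**3 + 4*m**2*r - 25*m - 100*r = (m - 5)*(m + 5)*(m + 4*r)
Cancel the common factors (m**2 + 2*m + 6), (m - 5), (m + 5).

5*m**2 + 20*m*r + 15*m + 60*r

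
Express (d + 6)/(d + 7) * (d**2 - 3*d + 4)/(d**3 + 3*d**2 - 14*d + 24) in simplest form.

Factor: d**3 + 3*d**2 - 14*d + 24 = (d + 6)*(d**2 - 3*d + 4)
Cancel the common factors (d**2 - 3*d + 4), (d + 6).

1/(d + 7)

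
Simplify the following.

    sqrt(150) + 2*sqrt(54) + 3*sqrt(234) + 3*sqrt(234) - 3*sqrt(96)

sqrt(150) = 5*sqrt(6); 2*sqrt(54) = 6*sqrt(6); 3*sqrt(234) = 9*sqrt(26); 3*sqrt(234) = 9*sqrt(26); 3*sqrt(96) = 12*sqrt(6)

-sqrt(6) + 18*sqrt(26)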